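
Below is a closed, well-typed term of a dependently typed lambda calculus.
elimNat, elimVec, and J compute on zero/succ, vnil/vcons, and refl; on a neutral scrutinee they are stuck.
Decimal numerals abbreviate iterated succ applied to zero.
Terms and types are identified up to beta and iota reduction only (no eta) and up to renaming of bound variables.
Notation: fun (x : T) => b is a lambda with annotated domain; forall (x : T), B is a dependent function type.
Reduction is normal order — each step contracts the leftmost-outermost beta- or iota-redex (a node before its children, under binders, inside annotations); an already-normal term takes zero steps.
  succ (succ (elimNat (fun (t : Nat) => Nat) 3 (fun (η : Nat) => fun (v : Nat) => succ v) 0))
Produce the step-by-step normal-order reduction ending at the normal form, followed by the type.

normal-order reduction sequence:
  succ (succ (elimNat (fun (t : Nat) => Nat) 3 (fun (η : Nat) => fun (v : Nat) => succ v) 0))
  ~> 5
the term's type:
  Nat


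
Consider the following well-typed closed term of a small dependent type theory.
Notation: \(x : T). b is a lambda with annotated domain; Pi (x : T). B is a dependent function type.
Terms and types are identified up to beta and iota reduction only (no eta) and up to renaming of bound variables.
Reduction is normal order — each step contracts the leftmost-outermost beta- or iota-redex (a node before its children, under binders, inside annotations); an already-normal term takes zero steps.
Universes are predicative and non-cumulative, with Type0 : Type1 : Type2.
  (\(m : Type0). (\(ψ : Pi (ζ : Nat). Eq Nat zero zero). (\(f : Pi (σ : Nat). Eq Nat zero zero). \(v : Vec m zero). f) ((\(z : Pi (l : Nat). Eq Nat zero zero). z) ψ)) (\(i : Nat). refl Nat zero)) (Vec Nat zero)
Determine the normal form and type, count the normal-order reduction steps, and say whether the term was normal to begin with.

resulting normal form:
  \(m : Vec (Vec Nat zero) zero). \(ψ : Nat). refl Nat zero
type:
  Pi (m : Vec (Vec Nat zero) zero). Pi (ψ : Nat). Eq Nat zero zero
steps to reach normal form (normal order): 4
already normal: no
first contracted redex: a beta-redex


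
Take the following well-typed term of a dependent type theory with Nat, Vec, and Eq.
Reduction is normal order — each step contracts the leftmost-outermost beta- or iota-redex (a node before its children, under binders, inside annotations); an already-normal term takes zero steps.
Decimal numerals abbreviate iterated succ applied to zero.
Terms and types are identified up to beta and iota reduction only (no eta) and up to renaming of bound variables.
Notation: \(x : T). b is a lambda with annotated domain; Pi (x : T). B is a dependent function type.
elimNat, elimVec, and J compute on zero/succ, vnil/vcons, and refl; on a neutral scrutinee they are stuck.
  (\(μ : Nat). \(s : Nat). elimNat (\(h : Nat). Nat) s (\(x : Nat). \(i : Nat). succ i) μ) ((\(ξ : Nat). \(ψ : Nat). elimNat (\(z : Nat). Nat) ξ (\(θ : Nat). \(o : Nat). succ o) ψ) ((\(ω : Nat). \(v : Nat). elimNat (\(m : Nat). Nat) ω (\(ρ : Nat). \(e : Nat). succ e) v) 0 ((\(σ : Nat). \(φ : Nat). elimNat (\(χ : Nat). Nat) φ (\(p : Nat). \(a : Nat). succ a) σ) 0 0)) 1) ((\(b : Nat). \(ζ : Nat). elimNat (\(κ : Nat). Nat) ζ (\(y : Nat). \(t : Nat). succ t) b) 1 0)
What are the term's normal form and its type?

resulting normal form:
  2
inferred type:
  Nat


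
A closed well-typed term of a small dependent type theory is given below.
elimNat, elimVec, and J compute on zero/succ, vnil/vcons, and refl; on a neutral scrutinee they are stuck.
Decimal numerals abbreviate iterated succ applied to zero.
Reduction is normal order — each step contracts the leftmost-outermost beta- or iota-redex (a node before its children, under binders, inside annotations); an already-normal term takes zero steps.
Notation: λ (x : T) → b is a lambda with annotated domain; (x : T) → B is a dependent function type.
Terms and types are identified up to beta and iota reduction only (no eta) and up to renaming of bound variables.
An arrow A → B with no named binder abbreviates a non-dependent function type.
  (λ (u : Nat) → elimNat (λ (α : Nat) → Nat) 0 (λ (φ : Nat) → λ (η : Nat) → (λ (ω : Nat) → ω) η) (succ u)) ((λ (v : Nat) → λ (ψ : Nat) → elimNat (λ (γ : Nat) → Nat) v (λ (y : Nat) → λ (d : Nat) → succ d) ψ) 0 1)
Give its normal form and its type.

normal form:
  0
type:
  Nat


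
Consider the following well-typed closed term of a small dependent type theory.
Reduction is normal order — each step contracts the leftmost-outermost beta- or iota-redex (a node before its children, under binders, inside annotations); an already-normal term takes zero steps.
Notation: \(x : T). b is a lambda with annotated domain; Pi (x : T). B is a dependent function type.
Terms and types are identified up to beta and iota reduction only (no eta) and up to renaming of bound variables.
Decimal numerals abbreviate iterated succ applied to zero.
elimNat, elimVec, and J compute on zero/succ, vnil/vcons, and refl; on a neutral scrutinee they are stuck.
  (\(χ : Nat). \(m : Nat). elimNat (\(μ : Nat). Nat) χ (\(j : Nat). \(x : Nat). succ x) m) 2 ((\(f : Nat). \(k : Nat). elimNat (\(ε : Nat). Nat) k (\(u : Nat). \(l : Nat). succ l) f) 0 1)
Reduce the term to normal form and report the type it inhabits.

reduced normal form:
  3
type:
  Nat
observation: the first redex contracted is a beta-redex; the normal form is reached in 9 normal-order steps.


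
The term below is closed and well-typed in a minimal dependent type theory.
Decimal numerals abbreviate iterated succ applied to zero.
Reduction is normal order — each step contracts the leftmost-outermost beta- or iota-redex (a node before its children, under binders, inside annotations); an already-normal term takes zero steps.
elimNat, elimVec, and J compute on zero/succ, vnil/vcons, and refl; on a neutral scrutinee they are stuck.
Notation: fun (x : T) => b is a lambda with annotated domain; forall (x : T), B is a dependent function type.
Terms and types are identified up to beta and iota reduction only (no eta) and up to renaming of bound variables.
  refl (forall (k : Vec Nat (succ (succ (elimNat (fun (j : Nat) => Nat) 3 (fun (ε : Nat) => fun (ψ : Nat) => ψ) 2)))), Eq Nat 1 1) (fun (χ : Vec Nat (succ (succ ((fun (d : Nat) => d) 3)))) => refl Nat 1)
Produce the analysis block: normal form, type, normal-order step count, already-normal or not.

resulting normal form:
  refl (forall (k : Vec Nat 5), Eq Nat 1 1) (fun (j : Vec Nat 5) => refl Nat 1)
the term's type:
  Eq (forall (k : Vec Nat 5), Eq Nat 1 1) (fun (j : Vec Nat 5) => refl Nat 1) (fun (ε : Vec Nat 5) => refl Nat 1)
reduction steps (normal order): 8
started in normal form: no
first contracted redex: an elimNat iota-redex


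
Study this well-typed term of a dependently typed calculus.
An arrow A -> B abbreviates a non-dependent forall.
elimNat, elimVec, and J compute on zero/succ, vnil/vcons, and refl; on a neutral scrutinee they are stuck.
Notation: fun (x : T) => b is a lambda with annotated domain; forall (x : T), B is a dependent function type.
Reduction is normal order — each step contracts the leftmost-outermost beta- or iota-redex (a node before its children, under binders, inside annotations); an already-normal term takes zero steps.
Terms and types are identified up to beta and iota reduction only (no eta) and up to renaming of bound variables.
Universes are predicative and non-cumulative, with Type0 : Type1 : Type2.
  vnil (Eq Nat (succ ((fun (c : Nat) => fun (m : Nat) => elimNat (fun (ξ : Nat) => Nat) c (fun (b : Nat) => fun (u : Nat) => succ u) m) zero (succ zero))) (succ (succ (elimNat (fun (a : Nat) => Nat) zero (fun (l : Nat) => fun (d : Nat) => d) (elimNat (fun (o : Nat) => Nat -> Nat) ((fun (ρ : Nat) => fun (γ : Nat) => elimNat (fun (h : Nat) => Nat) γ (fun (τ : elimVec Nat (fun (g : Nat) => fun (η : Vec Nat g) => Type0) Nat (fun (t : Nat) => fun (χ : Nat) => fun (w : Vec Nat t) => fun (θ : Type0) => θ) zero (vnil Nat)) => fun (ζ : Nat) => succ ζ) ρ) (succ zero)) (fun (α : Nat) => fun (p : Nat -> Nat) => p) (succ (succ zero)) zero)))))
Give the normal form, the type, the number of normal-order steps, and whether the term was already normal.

resulting normal form:
  vnil (Eq Nat (succ (succ zero)) (succ (succ zero)))
the term's type:
  Vec (Eq Nat (succ (succ zero)) (succ (succ zero))) zero
steps to reach normal form (normal order): 23
already normal: no
first redex: a beta-redex


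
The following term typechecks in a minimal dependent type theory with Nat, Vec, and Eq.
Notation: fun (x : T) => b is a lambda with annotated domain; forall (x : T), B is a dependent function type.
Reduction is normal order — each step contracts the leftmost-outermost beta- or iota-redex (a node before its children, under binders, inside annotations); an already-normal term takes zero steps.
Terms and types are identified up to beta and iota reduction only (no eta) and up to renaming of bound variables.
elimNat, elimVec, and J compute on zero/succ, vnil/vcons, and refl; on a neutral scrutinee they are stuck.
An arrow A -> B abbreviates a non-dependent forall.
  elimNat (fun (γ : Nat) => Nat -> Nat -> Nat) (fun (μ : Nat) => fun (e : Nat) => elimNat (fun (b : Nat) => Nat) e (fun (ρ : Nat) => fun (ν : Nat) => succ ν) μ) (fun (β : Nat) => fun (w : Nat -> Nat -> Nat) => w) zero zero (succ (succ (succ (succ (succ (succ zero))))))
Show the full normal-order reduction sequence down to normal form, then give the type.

normal-order reduction:
  elimNat (fun (γ : Nat) => Nat -> Nat -> Nat) (fun (μ : Nat) => fun (e : Nat) => elimNat (fun (b : Nat) => Nat) e (fun (ρ : Nat) => fun (ν : Nat) => succ ν) μ) (fun (β : Nat) => fun (w : Nat -> Nat -> Nat) => w) zero zero (succ (succ (succ (succ (succ (succ zero))))))
  ~> (fun (γ : Nat) => fun (μ : Nat) => elimNat (fun (e : Nat) => Nat) μ (fun (b : Nat) => fun (ρ : Nat) => succ ρ) γ) zero (succ (succ (succ (succ (succ (succ zero))))))
  ~> (fun (γ : Nat) => elimNat (fun (μ : Nat) => Nat) γ (fun (e : Nat) => fun (b : Nat) => succ b) zero) (succ (succ (succ (succ (succ (succ zero))))))
  ~> elimNat (fun (γ : Nat) => Nat) (succ (succ (succ (succ (succ (succ zero)))))) (fun (μ : Nat) => fun (e : Nat) => succ e) zero
  ~> succ (succ (succ (succ (succ (succ zero)))))
the term's type:
  Nat


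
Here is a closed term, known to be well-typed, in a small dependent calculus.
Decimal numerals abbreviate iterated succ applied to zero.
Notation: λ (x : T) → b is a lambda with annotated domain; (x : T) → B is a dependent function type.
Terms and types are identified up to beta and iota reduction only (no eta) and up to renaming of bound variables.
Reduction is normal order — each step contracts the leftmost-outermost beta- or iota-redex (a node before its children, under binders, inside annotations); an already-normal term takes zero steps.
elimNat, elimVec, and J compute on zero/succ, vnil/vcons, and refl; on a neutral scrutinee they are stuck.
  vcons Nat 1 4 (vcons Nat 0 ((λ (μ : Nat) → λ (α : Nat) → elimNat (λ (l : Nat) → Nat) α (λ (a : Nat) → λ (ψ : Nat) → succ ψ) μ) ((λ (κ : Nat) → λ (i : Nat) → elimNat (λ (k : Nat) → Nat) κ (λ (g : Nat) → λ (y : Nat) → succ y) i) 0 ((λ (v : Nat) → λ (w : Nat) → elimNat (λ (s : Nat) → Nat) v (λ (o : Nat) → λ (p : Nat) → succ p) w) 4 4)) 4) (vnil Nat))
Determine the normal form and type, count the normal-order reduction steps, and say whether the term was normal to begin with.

resulting normal form:
  vcons Nat 1 4 (vcons Nat 0 12 (vnil Nat))
inferred type:
  Vec Nat 2
normal-order step count: 69
started in normal form: no
first contracted redex: a beta-redex


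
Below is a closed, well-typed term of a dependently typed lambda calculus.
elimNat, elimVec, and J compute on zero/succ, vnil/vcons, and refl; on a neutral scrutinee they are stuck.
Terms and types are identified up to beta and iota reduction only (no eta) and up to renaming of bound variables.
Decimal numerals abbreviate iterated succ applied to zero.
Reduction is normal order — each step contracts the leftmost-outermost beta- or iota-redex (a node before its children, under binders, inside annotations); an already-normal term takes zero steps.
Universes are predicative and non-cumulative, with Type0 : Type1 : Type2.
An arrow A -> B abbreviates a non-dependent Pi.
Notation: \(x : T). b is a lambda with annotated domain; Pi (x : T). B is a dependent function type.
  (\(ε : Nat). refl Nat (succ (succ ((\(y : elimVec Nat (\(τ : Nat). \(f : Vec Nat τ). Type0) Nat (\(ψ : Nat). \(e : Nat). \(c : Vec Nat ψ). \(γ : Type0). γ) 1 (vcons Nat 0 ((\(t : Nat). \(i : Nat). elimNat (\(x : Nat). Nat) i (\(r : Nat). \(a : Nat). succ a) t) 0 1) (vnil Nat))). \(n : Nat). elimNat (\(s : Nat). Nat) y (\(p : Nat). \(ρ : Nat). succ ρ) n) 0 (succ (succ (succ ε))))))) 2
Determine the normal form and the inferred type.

resulting normal form:
  refl Nat 7
the term's type:
  Eq Nat 7 7


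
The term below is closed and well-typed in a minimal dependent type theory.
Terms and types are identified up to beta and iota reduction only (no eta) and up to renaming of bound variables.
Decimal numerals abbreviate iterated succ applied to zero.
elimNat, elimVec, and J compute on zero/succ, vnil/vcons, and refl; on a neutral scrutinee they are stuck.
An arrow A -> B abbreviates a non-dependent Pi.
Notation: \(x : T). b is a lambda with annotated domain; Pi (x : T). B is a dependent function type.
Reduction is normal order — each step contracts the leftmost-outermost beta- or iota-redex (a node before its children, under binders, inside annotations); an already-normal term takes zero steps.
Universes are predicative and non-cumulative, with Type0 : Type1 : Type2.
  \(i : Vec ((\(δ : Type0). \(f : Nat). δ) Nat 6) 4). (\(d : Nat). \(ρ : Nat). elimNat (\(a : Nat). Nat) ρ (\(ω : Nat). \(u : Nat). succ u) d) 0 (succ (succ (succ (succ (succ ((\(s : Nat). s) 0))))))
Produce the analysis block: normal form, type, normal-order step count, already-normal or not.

reduced normal form:
  \(i : Vec Nat 4). 5
the term's type:
  Vec Nat 4 -> Nat
reduction steps (normal order): 6
already normal: no
first contracted redex: a beta-redex


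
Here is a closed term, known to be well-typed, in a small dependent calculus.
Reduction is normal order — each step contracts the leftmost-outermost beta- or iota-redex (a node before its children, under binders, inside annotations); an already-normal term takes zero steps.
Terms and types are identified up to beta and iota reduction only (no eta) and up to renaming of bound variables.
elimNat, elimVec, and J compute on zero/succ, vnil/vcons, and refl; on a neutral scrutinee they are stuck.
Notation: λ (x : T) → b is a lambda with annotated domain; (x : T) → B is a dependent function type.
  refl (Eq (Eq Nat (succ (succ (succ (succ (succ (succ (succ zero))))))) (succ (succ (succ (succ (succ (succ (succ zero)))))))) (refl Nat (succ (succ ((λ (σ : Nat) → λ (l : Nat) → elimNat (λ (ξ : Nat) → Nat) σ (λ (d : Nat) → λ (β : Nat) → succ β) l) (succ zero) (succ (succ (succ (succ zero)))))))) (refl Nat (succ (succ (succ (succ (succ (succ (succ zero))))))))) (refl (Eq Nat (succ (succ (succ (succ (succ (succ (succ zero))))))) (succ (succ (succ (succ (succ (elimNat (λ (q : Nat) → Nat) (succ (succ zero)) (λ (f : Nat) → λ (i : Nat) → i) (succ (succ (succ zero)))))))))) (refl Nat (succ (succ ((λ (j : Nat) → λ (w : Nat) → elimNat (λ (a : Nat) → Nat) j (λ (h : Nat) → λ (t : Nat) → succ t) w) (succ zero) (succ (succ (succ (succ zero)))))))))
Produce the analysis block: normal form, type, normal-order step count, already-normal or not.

reduced normal form:
  refl (Eq (Eq Nat (succ (succ (succ (succ (succ (succ (succ zero))))))) (succ (succ (succ (succ (succ (succ (succ zero)))))))) (refl Nat (succ (succ (succ (succ (succ (succ (succ zero)))))))) (refl Nat (succ (succ (succ (succ (succ (succ (succ zero))))))))) (refl (Eq Nat (succ (succ (succ (succ (succ (succ (succ zero))))))) (succ (succ (succ (succ (succ (succ (succ zero)))))))) (refl Nat (succ (succ (succ (succ (succ (succ (succ zero)))))))))
type:
  Eq (Eq (Eq Nat (succ (succ (succ (succ (succ (succ (succ zero))))))) (succ (succ (succ (succ (succ (succ (succ zero)))))))) (refl Nat (succ (succ (succ (succ (succ (succ (succ zero)))))))) (refl Nat (succ (succ (succ (succ (succ (succ (succ zero))))))))) (refl (Eq Nat (succ (succ (succ (succ (succ (succ (succ zero))))))) (succ (succ (succ (succ (succ (succ (succ zero)))))))) (refl Nat (succ (succ (succ (succ (succ (succ (succ zero))))))))) (refl (Eq Nat (succ (succ (succ (succ (succ (succ (succ zero))))))) (succ (succ (succ (succ (succ (succ (succ zero)))))))) (refl Nat (succ (succ (succ (succ (succ (succ (succ zero)))))))))
normal-order step count: 40
already normal: no
first contracted redex: a beta-redex


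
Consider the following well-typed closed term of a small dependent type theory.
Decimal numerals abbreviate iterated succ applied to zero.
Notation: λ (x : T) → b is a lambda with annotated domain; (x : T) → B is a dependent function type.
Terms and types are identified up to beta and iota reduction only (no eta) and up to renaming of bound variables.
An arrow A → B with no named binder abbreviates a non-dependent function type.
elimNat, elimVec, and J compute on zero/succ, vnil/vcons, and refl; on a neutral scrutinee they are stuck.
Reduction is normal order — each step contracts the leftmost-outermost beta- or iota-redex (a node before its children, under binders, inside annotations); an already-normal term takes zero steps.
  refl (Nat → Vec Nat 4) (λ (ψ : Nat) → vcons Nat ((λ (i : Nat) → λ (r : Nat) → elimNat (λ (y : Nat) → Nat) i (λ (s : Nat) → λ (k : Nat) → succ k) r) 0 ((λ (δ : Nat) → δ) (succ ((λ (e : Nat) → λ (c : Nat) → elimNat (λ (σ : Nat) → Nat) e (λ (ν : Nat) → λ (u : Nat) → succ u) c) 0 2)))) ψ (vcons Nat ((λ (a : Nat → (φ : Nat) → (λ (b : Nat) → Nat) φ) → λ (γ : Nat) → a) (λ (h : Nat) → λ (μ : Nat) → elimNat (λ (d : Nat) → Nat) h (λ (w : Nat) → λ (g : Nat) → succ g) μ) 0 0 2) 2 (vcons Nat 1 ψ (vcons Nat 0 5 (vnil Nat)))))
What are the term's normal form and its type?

resulting normal form:
  refl (Nat → Vec Nat 4) (λ (ψ : Nat) → vcons Nat 3 ψ (vcons Nat 2 2 (vcons Nat 1 ψ (vcons Nat 0 5 (vnil Nat)))))
inferred type:
  Eq (Nat → Vec Nat 4) (λ (ψ : Nat) → vcons Nat 3 ψ (vcons Nat 2 2 (vcons Nat 1 ψ (vcons Nat 0 5 (vnil Nat))))) (λ (i : Nat) → vcons Nat 3 i (vcons Nat 2 2 (vcons Nat 1 i (vcons Nat 0 5 (vnil Nat)))))
observation: the term reaches its normal form after 33 normal-order steps.


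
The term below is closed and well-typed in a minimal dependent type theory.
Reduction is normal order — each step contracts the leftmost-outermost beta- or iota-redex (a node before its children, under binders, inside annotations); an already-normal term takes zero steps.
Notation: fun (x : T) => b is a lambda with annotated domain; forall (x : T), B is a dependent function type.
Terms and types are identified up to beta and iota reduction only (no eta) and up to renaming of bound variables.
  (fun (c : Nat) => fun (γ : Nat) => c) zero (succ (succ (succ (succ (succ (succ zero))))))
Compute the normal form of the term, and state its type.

resulting normal form:
  zero
type:
  Nat


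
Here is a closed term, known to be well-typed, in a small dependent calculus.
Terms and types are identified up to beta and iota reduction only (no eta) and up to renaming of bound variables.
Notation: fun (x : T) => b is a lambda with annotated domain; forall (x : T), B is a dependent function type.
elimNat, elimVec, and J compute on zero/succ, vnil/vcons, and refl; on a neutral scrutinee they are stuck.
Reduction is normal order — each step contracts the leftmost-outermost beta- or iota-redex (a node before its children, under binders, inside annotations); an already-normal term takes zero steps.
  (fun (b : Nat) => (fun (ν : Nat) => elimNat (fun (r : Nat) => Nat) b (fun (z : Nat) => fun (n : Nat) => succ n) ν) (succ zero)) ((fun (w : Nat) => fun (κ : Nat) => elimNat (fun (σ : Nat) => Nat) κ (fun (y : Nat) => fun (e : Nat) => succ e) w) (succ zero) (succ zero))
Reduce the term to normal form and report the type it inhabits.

resulting normal form:
  succ (succ (succ zero))
the term's type:
  Nat


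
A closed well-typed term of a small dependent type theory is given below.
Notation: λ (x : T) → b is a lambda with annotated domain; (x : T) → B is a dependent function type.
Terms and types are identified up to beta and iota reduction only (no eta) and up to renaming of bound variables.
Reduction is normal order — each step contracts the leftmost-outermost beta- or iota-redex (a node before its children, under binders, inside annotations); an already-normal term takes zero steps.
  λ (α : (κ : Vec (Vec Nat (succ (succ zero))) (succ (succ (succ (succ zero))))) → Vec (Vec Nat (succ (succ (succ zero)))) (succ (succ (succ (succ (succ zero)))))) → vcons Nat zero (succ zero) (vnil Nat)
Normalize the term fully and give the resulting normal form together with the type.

reduced normal form:
  λ (α : (κ : Vec (Vec Nat (succ (succ zero))) (succ (succ (succ (succ zero))))) → Vec (Vec Nat (succ (succ (succ zero)))) (succ (succ (succ (succ (succ zero)))))) → vcons Nat zero (succ zero) (vnil Nat)
inferred type:
  (α : (κ : Vec (Vec Nat (succ (succ zero))) (succ (succ (succ (succ zero))))) → Vec (Vec Nat (succ (succ (succ zero)))) (succ (succ (succ (succ (succ zero)))))) → Vec Nat (succ zero)
observation: the term is already in normal form.


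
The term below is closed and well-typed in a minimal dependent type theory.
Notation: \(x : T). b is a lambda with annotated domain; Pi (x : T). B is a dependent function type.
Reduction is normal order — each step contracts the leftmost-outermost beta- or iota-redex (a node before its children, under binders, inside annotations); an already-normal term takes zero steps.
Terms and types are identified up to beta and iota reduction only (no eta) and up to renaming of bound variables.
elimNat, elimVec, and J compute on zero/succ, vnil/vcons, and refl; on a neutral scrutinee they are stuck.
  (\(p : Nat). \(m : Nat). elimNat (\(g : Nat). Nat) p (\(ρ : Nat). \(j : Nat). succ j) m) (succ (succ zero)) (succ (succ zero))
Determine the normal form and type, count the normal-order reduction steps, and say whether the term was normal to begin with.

normal form:
  succ (succ (succ (succ zero)))
inferred type:
  Nat
reduction steps (normal order): 9
already normal: no
first contracted redex: a beta-redex


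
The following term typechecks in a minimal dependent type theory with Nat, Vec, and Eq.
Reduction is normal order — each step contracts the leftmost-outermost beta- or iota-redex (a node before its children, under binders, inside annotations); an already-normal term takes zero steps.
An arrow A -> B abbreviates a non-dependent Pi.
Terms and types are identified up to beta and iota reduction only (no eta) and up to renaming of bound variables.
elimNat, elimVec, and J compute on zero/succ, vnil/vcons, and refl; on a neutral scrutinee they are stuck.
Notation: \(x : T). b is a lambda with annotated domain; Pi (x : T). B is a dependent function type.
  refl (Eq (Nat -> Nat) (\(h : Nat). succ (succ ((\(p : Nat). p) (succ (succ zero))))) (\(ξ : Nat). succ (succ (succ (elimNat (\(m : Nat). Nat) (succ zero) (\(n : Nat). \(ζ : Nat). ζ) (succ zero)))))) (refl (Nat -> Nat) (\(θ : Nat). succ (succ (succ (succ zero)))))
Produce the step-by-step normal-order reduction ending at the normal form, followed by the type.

normal-order reduction:
  refl (Eq (Nat -> Nat) (\(h : Nat). succ (succ ((\(p : Nat). p) (succ (succ zero))))) (\(ξ : Nat). succ (succ (succ (elimNat (\(m : Nat). Nat) (succ zero) (\(n : Nat). \(ζ : Nat). ζ) (succ zero)))))) (refl (Nat -> Nat) (\(θ : Nat). succ (succ (succ (succ zero)))))
  ~> refl (Eq (Nat -> Nat) (\(h : Nat). succ (succ (succ (succ zero)))) (\(p : Nat). succ (succ (succ (elimNat (\(ξ : Nat). Nat) (succ zero) (\(m : Nat). \(n : Nat). n) (succ zero)))))) (refl (Nat -> Nat) (\(ζ : Nat). succ (succ (succ (succ zero)))))
  ~> refl (Eq (Nat -> Nat) (\(h : Nat). succ (succ (succ (succ zero)))) (\(p : Nat). succ (succ (succ ((\(ξ : Nat). \(m : Nat). m) zero (elimNat (\(n : Nat). Nat) (succ zero) (\(ζ : Nat). \(θ : Nat). θ) zero)))))) (refl (Nat -> Nat) (\(t : Nat). succ (succ (succ (succ zero)))))
  ~> refl (Eq (Nat -> Nat) (\(h : Nat). succ (succ (succ (succ zero)))) (\(p : Nat). succ (succ (succ ((\(ξ : Nat). ξ) (elimNat (\(m : Nat). Nat) (succ zero) (\(n : Nat). \(ζ : Nat). ζ) zero)))))) (refl (Nat -> Nat) (\(θ : Nat). succ (succ (succ (succ zero)))))
  ~> refl (Eq (Nat -> Nat) (\(h : Nat). succ (succ (succ (succ zero)))) (\(p : Nat). succ (succ (succ (elimNat (\(ξ : Nat). Nat) (succ zero) (\(m : Nat). \(n : Nat). n) zero))))) (refl (Nat -> Nat) (\(ζ : Nat). succ (succ (succ (succ zero)))))
  ~> refl (Eq (Nat -> Nat) (\(h : Nat). succ (succ (succ (succ zero)))) (\(p : Nat). succ (succ (succ (succ zero))))) (refl (Nat -> Nat) (\(ξ : Nat). succ (succ (succ (succ zero)))))
inferred type:
  Eq (Eq (Nat -> Nat) (\(h : Nat). succ (succ (succ (succ zero)))) (\(p : Nat). succ (succ (succ (succ zero))))) (refl (Nat -> Nat) (\(ξ : Nat). succ (succ (succ (succ zero))))) (refl (Nat -> Nat) (\(m : Nat). succ (succ (succ (succ zero)))))


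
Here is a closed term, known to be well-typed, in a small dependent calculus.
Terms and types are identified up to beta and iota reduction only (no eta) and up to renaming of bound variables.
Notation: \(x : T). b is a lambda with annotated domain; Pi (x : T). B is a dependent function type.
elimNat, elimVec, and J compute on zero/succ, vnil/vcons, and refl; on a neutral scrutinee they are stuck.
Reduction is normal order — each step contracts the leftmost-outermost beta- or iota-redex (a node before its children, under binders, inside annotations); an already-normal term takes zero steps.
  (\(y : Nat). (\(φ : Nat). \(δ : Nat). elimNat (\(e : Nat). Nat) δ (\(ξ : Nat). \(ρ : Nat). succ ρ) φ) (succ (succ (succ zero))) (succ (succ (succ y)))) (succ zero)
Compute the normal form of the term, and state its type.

resulting normal form:
  succ (succ (succ (succ (succ (succ (succ zero))))))
inferred type:
  Nat
observation: 13 normal-order steps separate the term from its normal form.


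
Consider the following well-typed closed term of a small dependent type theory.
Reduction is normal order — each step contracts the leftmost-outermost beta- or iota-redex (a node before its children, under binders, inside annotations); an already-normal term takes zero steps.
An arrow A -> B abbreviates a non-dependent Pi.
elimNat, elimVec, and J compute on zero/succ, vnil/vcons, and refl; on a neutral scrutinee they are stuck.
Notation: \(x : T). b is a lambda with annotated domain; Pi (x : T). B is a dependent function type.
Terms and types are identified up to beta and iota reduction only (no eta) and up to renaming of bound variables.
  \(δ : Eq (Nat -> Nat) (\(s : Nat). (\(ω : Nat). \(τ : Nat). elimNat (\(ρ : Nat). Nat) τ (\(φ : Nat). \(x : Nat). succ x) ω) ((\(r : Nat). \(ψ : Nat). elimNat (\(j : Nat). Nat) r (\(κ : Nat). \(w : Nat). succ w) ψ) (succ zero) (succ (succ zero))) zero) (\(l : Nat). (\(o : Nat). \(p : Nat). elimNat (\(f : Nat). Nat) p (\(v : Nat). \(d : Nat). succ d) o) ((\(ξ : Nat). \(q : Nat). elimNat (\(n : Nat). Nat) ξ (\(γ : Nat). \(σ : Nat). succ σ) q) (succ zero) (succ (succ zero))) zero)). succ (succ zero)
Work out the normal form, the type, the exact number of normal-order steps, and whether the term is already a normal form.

resulting normal form:
  \(δ : Eq (Nat -> Nat) (\(s : Nat). succ (succ (succ zero))) (\(ω : Nat). succ (succ (succ zero)))). succ (succ zero)
the term's type:
  Eq (Nat -> Nat) (\(δ : Nat). succ (succ (succ zero))) (\(s : Nat). succ (succ (succ zero))) -> Nat
normal-order step count: 42
term was already normal: no
first redex: a beta-redex


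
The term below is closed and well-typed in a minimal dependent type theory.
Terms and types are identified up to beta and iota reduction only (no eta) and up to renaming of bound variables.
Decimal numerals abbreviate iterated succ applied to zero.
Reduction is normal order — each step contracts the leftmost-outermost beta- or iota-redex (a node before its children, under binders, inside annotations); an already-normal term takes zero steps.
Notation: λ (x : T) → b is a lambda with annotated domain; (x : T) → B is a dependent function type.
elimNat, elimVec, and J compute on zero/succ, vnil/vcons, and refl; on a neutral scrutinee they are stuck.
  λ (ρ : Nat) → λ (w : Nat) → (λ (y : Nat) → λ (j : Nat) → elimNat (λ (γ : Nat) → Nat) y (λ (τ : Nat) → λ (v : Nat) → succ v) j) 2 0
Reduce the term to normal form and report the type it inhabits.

resulting normal form:
  λ (ρ : Nat) → λ (w : Nat) → 2
inferred type:
  (ρ : Nat) → (w : Nat) → Nat
observation: reduction starts at a beta-redex, and 3 normal-order steps reach the normal form.


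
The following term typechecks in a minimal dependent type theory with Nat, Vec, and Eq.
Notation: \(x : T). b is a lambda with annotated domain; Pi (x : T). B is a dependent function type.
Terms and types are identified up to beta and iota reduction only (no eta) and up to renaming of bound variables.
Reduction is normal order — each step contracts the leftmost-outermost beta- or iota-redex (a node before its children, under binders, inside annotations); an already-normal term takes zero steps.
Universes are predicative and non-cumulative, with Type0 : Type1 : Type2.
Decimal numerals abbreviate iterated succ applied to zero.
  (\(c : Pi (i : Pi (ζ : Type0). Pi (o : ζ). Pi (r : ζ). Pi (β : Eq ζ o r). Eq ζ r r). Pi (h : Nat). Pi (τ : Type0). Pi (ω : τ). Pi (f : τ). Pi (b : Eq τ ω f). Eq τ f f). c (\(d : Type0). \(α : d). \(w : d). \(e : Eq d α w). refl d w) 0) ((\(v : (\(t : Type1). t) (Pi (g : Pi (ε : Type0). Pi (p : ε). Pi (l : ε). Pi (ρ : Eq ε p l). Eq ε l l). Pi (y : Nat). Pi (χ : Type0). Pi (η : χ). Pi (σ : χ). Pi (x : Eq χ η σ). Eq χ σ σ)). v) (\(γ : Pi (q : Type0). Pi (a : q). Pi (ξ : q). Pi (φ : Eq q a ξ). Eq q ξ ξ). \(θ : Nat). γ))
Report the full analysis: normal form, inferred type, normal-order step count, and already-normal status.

normal form:
  \(c : Type0). \(i : c). \(ζ : c). \(o : Eq c i ζ). refl c ζ
type:
  Pi (c : Type0). Pi (i : c). Pi (ζ : c). Pi (o : Eq c i ζ). Eq c ζ ζ
steps to reach normal form (normal order): 4
already normal: no
first contracted redex: a beta-redex


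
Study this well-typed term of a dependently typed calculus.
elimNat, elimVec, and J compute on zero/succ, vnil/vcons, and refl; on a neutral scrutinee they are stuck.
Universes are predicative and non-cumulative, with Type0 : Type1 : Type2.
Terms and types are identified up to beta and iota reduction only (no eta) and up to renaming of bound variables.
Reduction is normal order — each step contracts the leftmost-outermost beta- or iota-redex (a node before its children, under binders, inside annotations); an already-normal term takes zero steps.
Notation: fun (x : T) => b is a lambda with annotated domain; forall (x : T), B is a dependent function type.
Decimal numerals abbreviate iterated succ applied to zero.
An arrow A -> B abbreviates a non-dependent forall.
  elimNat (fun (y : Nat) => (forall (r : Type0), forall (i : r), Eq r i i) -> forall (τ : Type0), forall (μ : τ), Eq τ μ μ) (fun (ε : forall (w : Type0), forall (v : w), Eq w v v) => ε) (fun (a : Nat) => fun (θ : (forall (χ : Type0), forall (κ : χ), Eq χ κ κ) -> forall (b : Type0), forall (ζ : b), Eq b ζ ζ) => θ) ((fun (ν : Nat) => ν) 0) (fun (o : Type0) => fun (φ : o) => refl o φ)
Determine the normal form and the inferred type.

normal form:
  fun (y : Type0) => fun (r : y) => refl y r
type:
  forall (y : Type0), forall (r : y), Eq y r r


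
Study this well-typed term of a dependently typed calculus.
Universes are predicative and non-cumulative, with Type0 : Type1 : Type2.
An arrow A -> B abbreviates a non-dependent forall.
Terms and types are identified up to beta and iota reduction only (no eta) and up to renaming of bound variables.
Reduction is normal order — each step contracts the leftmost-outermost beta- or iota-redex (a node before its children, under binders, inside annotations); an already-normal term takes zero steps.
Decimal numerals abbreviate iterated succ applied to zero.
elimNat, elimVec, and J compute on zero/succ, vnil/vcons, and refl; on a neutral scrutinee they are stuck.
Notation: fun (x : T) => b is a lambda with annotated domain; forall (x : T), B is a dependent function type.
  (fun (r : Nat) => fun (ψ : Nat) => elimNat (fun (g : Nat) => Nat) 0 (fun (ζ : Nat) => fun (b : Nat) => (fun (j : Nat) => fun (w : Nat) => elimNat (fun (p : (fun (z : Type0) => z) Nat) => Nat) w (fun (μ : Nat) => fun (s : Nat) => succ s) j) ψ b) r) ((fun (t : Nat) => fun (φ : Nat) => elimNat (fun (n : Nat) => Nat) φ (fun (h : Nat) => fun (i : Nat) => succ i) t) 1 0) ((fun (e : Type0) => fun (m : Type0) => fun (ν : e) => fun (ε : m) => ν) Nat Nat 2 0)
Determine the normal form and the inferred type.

reduced normal form:
  2
type:
  Nat
observation: 26 normal-order steps normalize the term, beginning with a beta-redex.


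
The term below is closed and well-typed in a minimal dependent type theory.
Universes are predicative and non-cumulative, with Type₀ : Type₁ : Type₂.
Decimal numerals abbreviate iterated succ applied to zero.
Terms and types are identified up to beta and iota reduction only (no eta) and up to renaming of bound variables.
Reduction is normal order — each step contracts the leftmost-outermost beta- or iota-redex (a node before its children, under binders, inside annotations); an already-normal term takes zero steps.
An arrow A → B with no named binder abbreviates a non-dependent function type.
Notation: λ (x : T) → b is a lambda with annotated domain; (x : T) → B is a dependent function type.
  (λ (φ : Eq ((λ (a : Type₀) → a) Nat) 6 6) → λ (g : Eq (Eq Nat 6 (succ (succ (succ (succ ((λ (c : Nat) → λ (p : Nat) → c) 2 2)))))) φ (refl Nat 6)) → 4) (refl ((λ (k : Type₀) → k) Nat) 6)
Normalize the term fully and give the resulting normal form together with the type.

resulting normal form:
  λ (φ : Eq (Eq Nat 6 6) (refl Nat 6) (refl Nat 6)) → 4
type:
  Eq (Eq Nat 6 6) (refl Nat 6) (refl Nat 6) → Nat
observation: the leftmost-outermost redex is a beta-redex, and normalization takes 4 steps.


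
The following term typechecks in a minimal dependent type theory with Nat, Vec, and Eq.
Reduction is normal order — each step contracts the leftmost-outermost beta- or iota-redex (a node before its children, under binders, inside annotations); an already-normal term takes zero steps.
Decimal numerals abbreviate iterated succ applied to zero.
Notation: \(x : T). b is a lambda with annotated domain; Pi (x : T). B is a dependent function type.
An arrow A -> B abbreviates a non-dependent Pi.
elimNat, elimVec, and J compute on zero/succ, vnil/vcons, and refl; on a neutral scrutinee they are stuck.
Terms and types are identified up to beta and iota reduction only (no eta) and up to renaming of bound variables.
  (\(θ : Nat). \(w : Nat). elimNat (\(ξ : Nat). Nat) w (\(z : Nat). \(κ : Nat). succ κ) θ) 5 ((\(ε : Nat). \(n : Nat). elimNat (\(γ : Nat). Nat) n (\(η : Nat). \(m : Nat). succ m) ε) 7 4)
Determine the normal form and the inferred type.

reduced normal form:
  16
inferred type:
  Nat
observation: 42 normal-order steps normalize the term, beginning with a beta-redex.


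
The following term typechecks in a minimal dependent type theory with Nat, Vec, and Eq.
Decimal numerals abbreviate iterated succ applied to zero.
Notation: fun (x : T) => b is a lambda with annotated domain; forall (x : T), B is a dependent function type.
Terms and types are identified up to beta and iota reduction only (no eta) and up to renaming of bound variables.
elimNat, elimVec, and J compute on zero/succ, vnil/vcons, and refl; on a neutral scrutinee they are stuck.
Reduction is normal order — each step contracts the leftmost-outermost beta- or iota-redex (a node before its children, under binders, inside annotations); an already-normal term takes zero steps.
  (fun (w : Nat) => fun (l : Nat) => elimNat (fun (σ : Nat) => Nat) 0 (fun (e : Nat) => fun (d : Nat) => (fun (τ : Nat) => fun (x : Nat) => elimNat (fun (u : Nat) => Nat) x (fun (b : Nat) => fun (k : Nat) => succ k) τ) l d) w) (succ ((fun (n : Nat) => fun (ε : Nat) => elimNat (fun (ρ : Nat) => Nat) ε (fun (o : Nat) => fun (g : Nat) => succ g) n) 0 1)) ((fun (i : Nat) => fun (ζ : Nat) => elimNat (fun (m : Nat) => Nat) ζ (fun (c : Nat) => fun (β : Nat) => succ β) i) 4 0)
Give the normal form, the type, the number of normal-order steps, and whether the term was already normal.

reduced normal form:
  8
the term's type:
  Nat
reduction steps (normal order): 72
term was already normal: no
first redex: a beta-redex


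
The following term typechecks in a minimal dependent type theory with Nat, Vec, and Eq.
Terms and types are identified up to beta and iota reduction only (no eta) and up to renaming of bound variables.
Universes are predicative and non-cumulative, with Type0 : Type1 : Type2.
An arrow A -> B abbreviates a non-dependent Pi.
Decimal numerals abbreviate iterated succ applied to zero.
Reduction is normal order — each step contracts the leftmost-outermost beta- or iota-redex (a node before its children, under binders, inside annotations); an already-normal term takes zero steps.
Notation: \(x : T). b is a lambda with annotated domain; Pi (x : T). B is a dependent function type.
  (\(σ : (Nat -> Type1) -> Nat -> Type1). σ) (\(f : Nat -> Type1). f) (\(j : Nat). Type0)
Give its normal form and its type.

normal form:
  \(σ : Nat). Type0
the term's type:
  Nat -> Type1
observation: contracting a beta-redex first, the term normalizes in 2 steps.


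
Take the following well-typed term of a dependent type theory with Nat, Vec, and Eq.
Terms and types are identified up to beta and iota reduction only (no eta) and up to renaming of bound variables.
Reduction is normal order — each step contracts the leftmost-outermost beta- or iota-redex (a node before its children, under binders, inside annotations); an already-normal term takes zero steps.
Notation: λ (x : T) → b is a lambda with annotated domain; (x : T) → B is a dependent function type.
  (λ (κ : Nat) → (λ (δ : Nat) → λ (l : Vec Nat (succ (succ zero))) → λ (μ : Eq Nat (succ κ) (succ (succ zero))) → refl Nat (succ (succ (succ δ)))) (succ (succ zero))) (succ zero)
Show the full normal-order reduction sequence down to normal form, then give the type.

normal-order reduction sequence:
  (λ (κ : Nat) → (λ (δ : Nat) → λ (l : Vec Nat (succ (succ zero))) → λ (μ : Eq Nat (succ κ) (succ (succ zero))) → refl Nat (succ (succ (succ δ)))) (succ (succ zero))) (succ zero)
  ~> (λ (κ : Nat) → λ (δ : Vec Nat (succ (succ zero))) → λ (l : Eq Nat (succ (succ zero)) (succ (succ zero))) → refl Nat (succ (succ (succ κ)))) (succ (succ zero))
  ~> λ (κ : Vec Nat (succ (succ zero))) → λ (δ : Eq Nat (succ (succ zero)) (succ (succ zero))) → refl Nat (succ (succ (succ (succ (succ zero)))))
the term's type:
  (κ : Vec Nat (succ (succ zero))) → (δ : Eq Nat (succ (succ zero)) (succ (succ zero))) → Eq Nat (succ (succ (succ (succ (succ zero))))) (succ (succ (succ (succ (succ zero)))))


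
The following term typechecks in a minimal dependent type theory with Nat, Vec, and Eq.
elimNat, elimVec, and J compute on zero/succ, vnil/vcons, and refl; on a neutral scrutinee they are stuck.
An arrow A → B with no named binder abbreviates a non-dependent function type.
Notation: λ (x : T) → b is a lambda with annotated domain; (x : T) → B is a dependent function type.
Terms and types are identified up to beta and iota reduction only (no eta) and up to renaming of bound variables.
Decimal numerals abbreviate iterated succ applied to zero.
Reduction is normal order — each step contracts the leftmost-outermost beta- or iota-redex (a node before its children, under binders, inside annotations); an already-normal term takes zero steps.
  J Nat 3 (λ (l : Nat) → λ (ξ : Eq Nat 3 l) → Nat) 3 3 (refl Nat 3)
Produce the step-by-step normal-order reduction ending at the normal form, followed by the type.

normal-order reduction:
  J Nat 3 (λ (l : Nat) → λ (ξ : Eq Nat 3 l) → Nat) 3 3 (refl Nat 3)
  ~> 3
the term's type:
  Nat
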